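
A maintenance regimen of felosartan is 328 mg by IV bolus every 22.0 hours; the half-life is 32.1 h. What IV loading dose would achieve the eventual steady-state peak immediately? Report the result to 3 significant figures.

k = ln 2 / 32.1 = 0.02159 h⁻¹
Accumulation ratio R = 1 / (1 − e^(−kτ)) = 1 / (1 − e^(−0.02159×22.0)) = 1 / (1 − 0.6219) = 2.644
Loading dose = maintenance dose × R = 328 × 2.644 ≈ 867 mg

867 mg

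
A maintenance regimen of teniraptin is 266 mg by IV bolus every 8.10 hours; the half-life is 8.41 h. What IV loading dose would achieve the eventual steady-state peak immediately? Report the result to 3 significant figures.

546 mg

k = ln 2 / 8.41 = 0.08242 h⁻¹
Accumulation ratio R = 1 / (1 − e^(−kτ)) = 1 / (1 − e^(−0.08242×8.10)) = 1 / (1 − 0.5129) = 2.053
Loading dose = maintenance dose × R = 266 × 2.053 ≈ 546 mg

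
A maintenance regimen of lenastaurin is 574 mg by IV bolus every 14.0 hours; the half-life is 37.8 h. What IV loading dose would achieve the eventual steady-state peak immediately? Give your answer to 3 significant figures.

2540 mg

k = ln 2 / 37.8 = 0.01834 h⁻¹
Accumulation ratio R = 1 / (1 − e^(−kτ)) = 1 / (1 − e^(−0.01834×14.0)) = 1 / (1 − 0.7736) = 4.417
Loading dose = maintenance dose × R = 574 × 4.417 ≈ 2540 mg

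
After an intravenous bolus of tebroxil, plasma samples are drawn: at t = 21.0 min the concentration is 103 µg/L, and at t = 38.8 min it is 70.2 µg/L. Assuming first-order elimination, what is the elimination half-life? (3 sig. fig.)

k = ln(C₁/C₂) / (t₂ − t₁) = ln(103/70.2) / (38.8 − 21.0)
  = 0.3834 / 17.80 = 0.02154 min⁻¹
t½ = ln 2 / k = ln 2 / 0.02154 ≈ 32.2 minutes

32.2 minutes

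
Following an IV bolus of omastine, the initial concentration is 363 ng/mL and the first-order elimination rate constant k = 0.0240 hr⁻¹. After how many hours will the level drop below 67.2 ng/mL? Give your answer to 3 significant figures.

70.3 hours

C(t) = C₀ e^(−kt)  ⇒  t = ln(C₀/C) / k
t = ln(363/67.2) / 0.02400 = 1.687 / 0.02400 ≈ 70.3 hours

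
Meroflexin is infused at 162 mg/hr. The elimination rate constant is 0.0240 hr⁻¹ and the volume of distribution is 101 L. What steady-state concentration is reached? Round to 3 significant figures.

66.8 mg/L

CL = k · V = 0.0240 × 101 = 2.424 L/hr
Css = rate / CL = 162 / 2.424 ≈ 66.8 mg/L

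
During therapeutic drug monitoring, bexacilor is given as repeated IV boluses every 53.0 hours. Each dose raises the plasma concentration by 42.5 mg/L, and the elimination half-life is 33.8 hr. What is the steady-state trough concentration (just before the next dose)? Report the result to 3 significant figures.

k = ln 2 / 33.8 = 0.02051 hr⁻¹
Fraction remaining after one interval: e^(−kτ) = e^(−0.02051 × 53.0) = 0.3373
R = 1 / (1 − 0.3373) = 1.509
Css,max = 42.5 × 1.509 = 64.13 mg/L
Css,min = Css,max × e^(−kτ) = 64.13 × 0.3373 ≈ 21.6 mg/L

21.6 mg/L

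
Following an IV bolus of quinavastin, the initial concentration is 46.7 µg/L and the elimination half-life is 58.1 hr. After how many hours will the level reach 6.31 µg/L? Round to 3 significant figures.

168 hours

k = ln 2 / 58.1 = 0.01193 hr⁻¹
C(t) = C₀ e^(−kt)  ⇒  t = ln(C₀/C) / k
t = ln(46.7/6.31) / 0.01193 = 2.002 / 0.01193 ≈ 168 hours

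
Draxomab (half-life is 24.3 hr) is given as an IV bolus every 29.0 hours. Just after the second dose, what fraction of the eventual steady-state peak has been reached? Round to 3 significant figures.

0.809

k = ln 2 / 24.3 = 0.02852 hr⁻¹
f_n = 1 − e^(−nkτ) = 1 − e^(−2 × 0.02852 × 29.0) = 1 − e^(−1.654) = 1 − 0.1912 ≈ 0.809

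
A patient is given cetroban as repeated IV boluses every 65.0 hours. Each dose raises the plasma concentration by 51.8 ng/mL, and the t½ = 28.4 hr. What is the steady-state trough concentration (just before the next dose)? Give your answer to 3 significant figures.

13.3 ng/mL

k = ln 2 / 28.4 = 0.02441 hr⁻¹
Fraction remaining after one interval: e^(−kτ) = e^(−0.02441 × 65.0) = 0.2047
R = 1 / (1 − 0.2047) = 1.257
Css,max = 51.8 × 1.257 = 65.13 ng/mL
Css,min = Css,max × e^(−kτ) = 65.13 × 0.2047 ≈ 13.3 ng/mL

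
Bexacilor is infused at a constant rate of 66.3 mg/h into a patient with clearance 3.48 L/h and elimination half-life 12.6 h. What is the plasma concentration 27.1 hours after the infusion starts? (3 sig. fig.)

Css = rate / CL = 66.3 / 3.48 = 19.05 mg/L
k = ln 2 / 12.6 = 0.05501 h⁻¹
C(t) = Css (1 − e^(−kt)) = 19.05 × (1 − e^(−1.491)) = 19.05 × 0.7748 ≈ 14.8 mg/L

14.8 mg/L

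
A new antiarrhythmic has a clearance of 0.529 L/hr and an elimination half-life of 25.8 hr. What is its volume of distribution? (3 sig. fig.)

k = ln 2 / t½ = ln 2 / 25.8 = 0.02687 hr⁻¹
V = CL / k = 0.529 / 0.02687 ≈ 19.7 L

19.7 L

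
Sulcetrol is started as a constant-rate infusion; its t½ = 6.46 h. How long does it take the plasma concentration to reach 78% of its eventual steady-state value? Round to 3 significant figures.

k = ln 2 / 6.46 = 0.1073 h⁻¹
f = 1 − e^(−kt)  ⇒  t = −ln(1 − f) / k
t = −ln(1 − 0.78) / 0.1073 = 1.514 / 0.1073 ≈ 14.1 hours

14.1 hours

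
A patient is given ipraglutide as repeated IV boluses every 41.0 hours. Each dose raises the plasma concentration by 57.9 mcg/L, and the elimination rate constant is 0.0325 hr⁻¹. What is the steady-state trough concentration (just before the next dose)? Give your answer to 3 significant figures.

Fraction remaining after one interval: e^(−kτ) = e^(−0.03250 × 41.0) = 0.2638
R = 1 / (1 − 0.2638) = 1.358
Css,max = 57.9 × 1.358 = 78.65 mcg/L
Css,min = Css,max × e^(−kτ) = 78.65 × 0.2638 ≈ 20.7 mcg/L

20.7 mcg/L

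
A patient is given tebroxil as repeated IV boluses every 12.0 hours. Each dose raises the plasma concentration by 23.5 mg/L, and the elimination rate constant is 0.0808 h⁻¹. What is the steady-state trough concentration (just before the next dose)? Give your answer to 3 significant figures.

Fraction remaining after one interval: e^(−kτ) = e^(−0.08080 × 12.0) = 0.3792
R = 1 / (1 − 0.3792) = 1.611
Css,max = 23.5 × 1.611 = 37.86 mg/L
Css,min = Css,max × e^(−kτ) = 37.86 × 0.3792 ≈ 14.4 mg/L

14.4 mg/L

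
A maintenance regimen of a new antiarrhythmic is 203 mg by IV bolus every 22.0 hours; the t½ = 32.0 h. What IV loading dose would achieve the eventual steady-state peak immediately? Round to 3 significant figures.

k = ln 2 / 32.0 = 0.02166 h⁻¹
Accumulation ratio R = 1 / (1 − e^(−kτ)) = 1 / (1 − e^(−0.02166×22.0)) = 1 / (1 − 0.6209) = 2.638
Loading dose = maintenance dose × R = 203 × 2.638 ≈ 536 mg

536 mg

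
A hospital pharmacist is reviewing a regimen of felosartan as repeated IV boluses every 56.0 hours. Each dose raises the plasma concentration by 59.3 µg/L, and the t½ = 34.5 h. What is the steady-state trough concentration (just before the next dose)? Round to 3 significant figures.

28.5 µg/L

k = ln 2 / 34.5 = 0.02009 h⁻¹
Fraction remaining after one interval: e^(−kτ) = e^(−0.02009 × 56.0) = 0.3246
R = 1 / (1 − 0.3246) = 1.481
Css,max = 59.3 × 1.481 = 87.80 µg/L
Css,min = Css,max × e^(−kτ) = 87.80 × 0.3246 ≈ 28.5 µg/L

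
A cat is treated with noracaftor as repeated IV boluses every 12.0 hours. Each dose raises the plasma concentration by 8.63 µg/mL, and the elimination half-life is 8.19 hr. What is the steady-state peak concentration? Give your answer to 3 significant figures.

13.5 µg/mL

k = ln 2 / 8.19 = 0.08463 hr⁻¹
Fraction remaining after one interval: e^(−kτ) = e^(−0.08463 × 12.0) = 0.3622
R = 1 / (1 − 0.3622) = 1.568
Css,max = 8.63 × 1.568 ≈ 13.5 µg/mL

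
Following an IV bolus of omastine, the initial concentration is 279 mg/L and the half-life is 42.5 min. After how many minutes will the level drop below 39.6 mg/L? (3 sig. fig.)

120 minutes

k = ln 2 / 42.5 = 0.01631 min⁻¹
C(t) = C₀ e^(−kt)  ⇒  t = ln(C₀/C) / k
t = ln(279/39.6) / 0.01631 = 1.952 / 0.01631 ≈ 120 minutes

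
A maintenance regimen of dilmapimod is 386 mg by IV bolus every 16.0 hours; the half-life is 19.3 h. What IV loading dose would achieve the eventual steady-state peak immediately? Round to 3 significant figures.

k = ln 2 / 19.3 = 0.03591 h⁻¹
Accumulation ratio R = 1 / (1 − e^(−kτ)) = 1 / (1 − e^(−0.03591×16.0)) = 1 / (1 − 0.5629) = 2.288
Loading dose = maintenance dose × R = 386 × 2.288 ≈ 883 mg

883 mg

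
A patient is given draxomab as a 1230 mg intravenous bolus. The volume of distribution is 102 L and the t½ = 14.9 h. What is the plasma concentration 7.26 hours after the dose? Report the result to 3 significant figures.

C₀ = dose / V = 1230 / 102 = 12.06 mg/L
k = ln 2 / 14.9 = 0.04652 h⁻¹
C(t) = C₀ e^(−kt) = 12.06 × e^(−0.04652 × 7.26) = 12.06 × e^(−0.3377) = 12.06 × 0.7134 ≈ 8.60 mg/L

8.60 mg/L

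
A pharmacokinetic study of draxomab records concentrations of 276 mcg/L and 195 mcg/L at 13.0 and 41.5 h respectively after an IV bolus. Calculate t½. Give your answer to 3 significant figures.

k = ln(C₁/C₂) / (t₂ − t₁) = ln(276/195) / (41.5 − 13.0)
  = 0.3474 / 28.50 = 0.01219 h⁻¹
t½ = ln 2 / k = ln 2 / 0.01219 ≈ 56.9 hours

56.9 hours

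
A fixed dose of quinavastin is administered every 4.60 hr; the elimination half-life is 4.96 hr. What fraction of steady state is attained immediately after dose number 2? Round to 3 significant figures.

0.724

k = ln 2 / 4.96 = 0.1397 hr⁻¹
f_n = 1 − e^(−nkτ) = 1 − e^(−2 × 0.1397 × 4.60) = 1 − e^(−1.286) = 1 − 0.2765 ≈ 0.724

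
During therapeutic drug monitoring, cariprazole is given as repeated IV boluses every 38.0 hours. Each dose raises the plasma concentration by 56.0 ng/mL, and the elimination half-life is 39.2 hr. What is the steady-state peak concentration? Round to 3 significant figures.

114 ng/mL

k = ln 2 / 39.2 = 0.01768 hr⁻¹
Fraction remaining after one interval: e^(−kτ) = e^(−0.01768 × 38.0) = 0.5107
R = 1 / (1 − 0.5107) = 2.044
Css,max = 56.0 × 2.044 ≈ 114 ng/mL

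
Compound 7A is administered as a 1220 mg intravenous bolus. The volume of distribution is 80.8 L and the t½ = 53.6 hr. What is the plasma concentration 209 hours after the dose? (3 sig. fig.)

C₀ = dose / V = 1220 / 80.8 = 15.10 mg/L
k = ln 2 / 53.6 = 0.01293 hr⁻¹
C(t) = C₀ e^(−kt) = 15.10 × e^(−0.01293 × 209) = 15.10 × e^(−2.703) = 15.10 × 0.06702 ≈ 1.01 mg/L

1.01 mg/L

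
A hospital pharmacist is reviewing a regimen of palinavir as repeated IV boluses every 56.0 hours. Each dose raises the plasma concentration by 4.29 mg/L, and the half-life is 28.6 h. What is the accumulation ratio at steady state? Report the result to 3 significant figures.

1.35

k = ln 2 / 28.6 = 0.02424 h⁻¹
Fraction remaining after one interval: e^(−kτ) = e^(−0.02424 × 56.0) = 0.2574
R = 1 / (1 − 0.2574) = 1 / 0.7426 ≈ 1.35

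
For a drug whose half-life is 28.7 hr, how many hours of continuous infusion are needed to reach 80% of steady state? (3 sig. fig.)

k = ln 2 / 28.7 = 0.02415 hr⁻¹
f = 1 − e^(−kt)  ⇒  t = −ln(1 − f) / k
t = −ln(1 − 0.8) / 0.02415 = 1.609 / 0.02415 ≈ 66.6 hours

66.6 hours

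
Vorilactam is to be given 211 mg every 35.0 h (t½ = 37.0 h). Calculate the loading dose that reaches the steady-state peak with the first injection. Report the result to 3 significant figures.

k = ln 2 / 37.0 = 0.01873 h⁻¹
Accumulation ratio R = 1 / (1 − e^(−kτ)) = 1 / (1 − e^(−0.01873×35.0)) = 1 / (1 − 0.5191) = 2.079
Loading dose = maintenance dose × R = 211 × 2.079 ≈ 439 mg

439 mg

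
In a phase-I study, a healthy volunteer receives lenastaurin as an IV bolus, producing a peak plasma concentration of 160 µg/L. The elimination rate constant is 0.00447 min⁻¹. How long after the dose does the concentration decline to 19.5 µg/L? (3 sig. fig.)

471 minutes

C(t) = C₀ e^(−kt)  ⇒  t = ln(C₀/C) / k
t = ln(160/19.5) / 0.004470 = 2.105 / 0.004470 ≈ 471 minutes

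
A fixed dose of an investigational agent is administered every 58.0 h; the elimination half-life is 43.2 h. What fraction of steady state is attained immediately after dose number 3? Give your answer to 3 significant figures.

k = ln 2 / 43.2 = 0.01605 h⁻¹
f_n = 1 − e^(−nkτ) = 1 − e^(−3 × 0.01605 × 58.0) = 1 − e^(−2.792) = 1 − 0.06131 ≈ 0.939

0.939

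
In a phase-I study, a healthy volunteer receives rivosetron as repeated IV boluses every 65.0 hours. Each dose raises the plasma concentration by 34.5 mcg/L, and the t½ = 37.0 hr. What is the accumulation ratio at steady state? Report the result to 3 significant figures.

1.42

k = ln 2 / 37.0 = 0.01873 hr⁻¹
Fraction remaining after one interval: e^(−kτ) = e^(−0.01873 × 65.0) = 0.2959
R = 1 / (1 − 0.2959) = 1 / 0.7041 ≈ 1.42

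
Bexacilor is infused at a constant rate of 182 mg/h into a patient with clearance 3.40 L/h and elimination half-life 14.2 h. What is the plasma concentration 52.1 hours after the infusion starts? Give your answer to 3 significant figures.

49.3 mg/L

Css = rate / CL = 182 / 3.40 = 53.53 mg/L
k = ln 2 / 14.2 = 0.04881 h⁻¹
C(t) = Css (1 − e^(−kt)) = 53.53 × (1 − e^(−2.543)) = 53.53 × 0.9214 ≈ 49.3 mg/L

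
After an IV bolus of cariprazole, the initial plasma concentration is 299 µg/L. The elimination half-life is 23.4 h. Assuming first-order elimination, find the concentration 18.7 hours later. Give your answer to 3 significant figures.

k = ln 2 / 23.4 = 0.02962 h⁻¹
18.7 h is 0.7991 half-lives, so C = 299 × (1/2)^0.7991 = 299 × 0.5747 ≈ 172 µg/L

172 µg/L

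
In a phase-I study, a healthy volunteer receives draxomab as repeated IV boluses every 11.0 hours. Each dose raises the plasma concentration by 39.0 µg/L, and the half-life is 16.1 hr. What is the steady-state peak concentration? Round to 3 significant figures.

103 µg/L

k = ln 2 / 16.1 = 0.04305 hr⁻¹
Fraction remaining after one interval: e^(−kτ) = e^(−0.04305 × 11.0) = 0.6228
R = 1 / (1 − 0.6228) = 2.651
Css,max = 39.0 × 2.651 ≈ 103 µg/L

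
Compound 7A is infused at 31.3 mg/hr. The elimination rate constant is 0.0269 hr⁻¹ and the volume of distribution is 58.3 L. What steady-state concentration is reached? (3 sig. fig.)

20.0 mg/L

CL = k · V = 0.0269 × 58.3 = 1.568 L/hr
Css = rate / CL = 31.3 / 1.568 ≈ 20.0 mg/L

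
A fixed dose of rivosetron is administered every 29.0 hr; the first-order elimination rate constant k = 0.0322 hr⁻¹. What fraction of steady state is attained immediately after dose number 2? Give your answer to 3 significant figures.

f_n = 1 − e^(−nkτ) = 1 − e^(−2 × 0.03220 × 29.0) = 1 − e^(−1.868) = 1 − 0.1545 ≈ 0.846

0.846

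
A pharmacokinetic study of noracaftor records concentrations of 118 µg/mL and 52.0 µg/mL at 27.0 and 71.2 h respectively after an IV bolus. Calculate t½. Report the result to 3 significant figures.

k = ln(C₁/C₂) / (t₂ − t₁) = ln(118/52.0) / (71.2 − 27.0)
  = 0.8194 / 44.20 = 0.01854 h⁻¹
t½ = ln 2 / k = ln 2 / 0.01854 ≈ 37.4 hours

37.4 hours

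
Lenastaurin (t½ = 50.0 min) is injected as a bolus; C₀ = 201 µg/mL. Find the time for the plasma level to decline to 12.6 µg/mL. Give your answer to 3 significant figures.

200 minutes

k = ln 2 / 50.0 = 0.01386 min⁻¹
C(t) = C₀ e^(−kt)  ⇒  t = ln(C₀/C) / k
t = ln(201/12.6) / 0.01386 = 2.770 / 0.01386 ≈ 200 minutes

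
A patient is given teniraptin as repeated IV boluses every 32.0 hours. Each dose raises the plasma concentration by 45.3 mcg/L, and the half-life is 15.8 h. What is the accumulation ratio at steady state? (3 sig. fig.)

k = ln 2 / 15.8 = 0.04387 h⁻¹
Fraction remaining after one interval: e^(−kτ) = e^(−0.04387 × 32.0) = 0.2457
R = 1 / (1 − 0.2457) = 1 / 0.7543 ≈ 1.33

1.33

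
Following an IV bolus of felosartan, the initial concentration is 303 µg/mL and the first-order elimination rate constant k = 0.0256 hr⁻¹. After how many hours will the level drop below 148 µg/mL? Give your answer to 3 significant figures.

28.0 hours

C(t) = C₀ e^(−kt)  ⇒  t = ln(C₀/C) / k
t = ln(303/148) / 0.02560 = 0.7165 / 0.02560 ≈ 28.0 hours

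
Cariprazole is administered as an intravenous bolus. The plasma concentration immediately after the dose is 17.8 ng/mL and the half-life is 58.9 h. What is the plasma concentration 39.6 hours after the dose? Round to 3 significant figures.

11.2 ng/mL

k = ln 2 / 58.9 = 0.01177 h⁻¹
39.6 h is 0.6723 half-lives, so C = 17.8 × (1/2)^0.6723 = 17.8 × 0.6275 ≈ 11.2 ng/mL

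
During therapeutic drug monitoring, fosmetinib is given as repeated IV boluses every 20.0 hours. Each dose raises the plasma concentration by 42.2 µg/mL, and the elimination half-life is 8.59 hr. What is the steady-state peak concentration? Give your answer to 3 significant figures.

k = ln 2 / 8.59 = 0.08069 hr⁻¹
Fraction remaining after one interval: e^(−kτ) = e^(−0.08069 × 20.0) = 0.1991
R = 1 / (1 − 0.1991) = 1.249
Css,max = 42.2 × 1.249 ≈ 52.7 µg/mL

52.7 µg/mL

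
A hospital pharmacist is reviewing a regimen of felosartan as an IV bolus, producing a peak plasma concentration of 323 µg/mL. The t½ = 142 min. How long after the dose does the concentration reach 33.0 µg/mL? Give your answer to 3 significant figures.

k = ln 2 / 142 = 0.004881 min⁻¹
C(t) = C₀ e^(−kt)  ⇒  t = ln(C₀/C) / k
t = ln(323/33.0) / 0.004881 = 2.281 / 0.004881 ≈ 467 minutes

467 minutes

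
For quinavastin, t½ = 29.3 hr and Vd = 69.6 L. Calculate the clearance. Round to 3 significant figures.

k = ln 2 / t½ = ln 2 / 29.3 = 0.02366 hr⁻¹
CL = k · V = 0.02366 × 69.6 ≈ 1.65 L/hr

1.65 L/hr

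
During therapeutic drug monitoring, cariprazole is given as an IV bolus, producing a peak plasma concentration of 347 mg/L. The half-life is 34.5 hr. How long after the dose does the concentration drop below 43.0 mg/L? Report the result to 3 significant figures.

104 hours

k = ln 2 / 34.5 = 0.02009 hr⁻¹
C(t) = C₀ e^(−kt)  ⇒  t = ln(C₀/C) / k
t = ln(347/43.0) / 0.02009 = 2.088 / 0.02009 ≈ 104 hours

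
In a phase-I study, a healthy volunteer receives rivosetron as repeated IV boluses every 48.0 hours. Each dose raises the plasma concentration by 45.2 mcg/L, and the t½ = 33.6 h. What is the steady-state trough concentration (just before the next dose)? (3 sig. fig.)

26.7 mcg/L

k = ln 2 / 33.6 = 0.02063 h⁻¹
Fraction remaining after one interval: e^(−kτ) = e^(−0.02063 × 48.0) = 0.3715
R = 1 / (1 − 0.3715) = 1.591
Css,max = 45.2 × 1.591 = 71.92 mcg/L
Css,min = Css,max × e^(−kτ) = 71.92 × 0.3715 ≈ 26.7 mcg/L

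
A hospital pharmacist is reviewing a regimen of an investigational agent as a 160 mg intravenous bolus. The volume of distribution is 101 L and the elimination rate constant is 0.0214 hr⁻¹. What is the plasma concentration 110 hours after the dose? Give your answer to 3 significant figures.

C₀ = dose / V = 160 / 101 = 1.584 µg/mL
C(t) = C₀ e^(−kt) = 1.584 × e^(−0.02140 × 110) = 1.584 × e^(−2.354) = 1.584 × 0.09499 ≈ 0.150 µg/mL

0.150 µg/mL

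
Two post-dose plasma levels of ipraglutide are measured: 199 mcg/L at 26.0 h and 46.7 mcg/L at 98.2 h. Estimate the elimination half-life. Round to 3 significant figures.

k = ln(C₁/C₂) / (t₂ − t₁) = ln(199/46.7) / (98.2 − 26.0)
  = 1.450 / 72.20 = 0.02008 h⁻¹
t½ = ln 2 / k = ln 2 / 0.02008 ≈ 34.5 hours

34.5 hours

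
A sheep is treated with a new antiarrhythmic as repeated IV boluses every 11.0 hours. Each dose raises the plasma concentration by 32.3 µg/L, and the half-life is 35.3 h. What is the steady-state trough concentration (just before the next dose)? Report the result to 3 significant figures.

k = ln 2 / 35.3 = 0.01964 h⁻¹
Fraction remaining after one interval: e^(−kτ) = e^(−0.01964 × 11.0) = 0.8057
R = 1 / (1 − 0.8057) = 5.148
Css,max = 32.3 × 5.148 = 166.3 µg/L
Css,min = Css,max × e^(−kτ) = 166.3 × 0.8057 ≈ 134 µg/L

134 µg/L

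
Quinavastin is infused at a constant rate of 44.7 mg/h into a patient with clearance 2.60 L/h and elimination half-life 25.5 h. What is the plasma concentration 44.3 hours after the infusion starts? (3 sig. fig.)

Css = rate / CL = 44.7 / 2.60 = 17.19 µg/mL
k = ln 2 / 25.5 = 0.02718 h⁻¹
C(t) = Css (1 − e^(−kt)) = 17.19 × (1 − e^(−1.204)) = 17.19 × 0.7001 ≈ 12.0 µg/mL

12.0 µg/mL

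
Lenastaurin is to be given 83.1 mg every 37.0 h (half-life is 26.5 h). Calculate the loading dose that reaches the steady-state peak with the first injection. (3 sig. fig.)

134 mg

k = ln 2 / 26.5 = 0.02616 h⁻¹
Accumulation ratio R = 1 / (1 − e^(−kτ)) = 1 / (1 − e^(−0.02616×37.0)) = 1 / (1 − 0.3799) = 1.613
Loading dose = maintenance dose × R = 83.1 × 1.613 ≈ 134 mg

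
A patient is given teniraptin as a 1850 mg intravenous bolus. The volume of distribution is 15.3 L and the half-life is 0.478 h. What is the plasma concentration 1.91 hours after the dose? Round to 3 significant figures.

C₀ = dose / V = 1850 / 15.3 = 120.9 µg/mL
k = ln 2 / 0.478 = 1.450 h⁻¹
C(t) = C₀ e^(−kt) = 120.9 × e^(−1.450 × 1.91) = 120.9 × e^(−2.770) = 120.9 × 0.06268 ≈ 7.58 µg/mL

7.58 µg/mL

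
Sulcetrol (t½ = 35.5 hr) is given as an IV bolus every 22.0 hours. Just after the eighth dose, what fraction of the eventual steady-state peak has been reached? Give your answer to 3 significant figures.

0.968

k = ln 2 / 35.5 = 0.01953 hr⁻¹
f_n = 1 − e^(−nkτ) = 1 − e^(−8 × 0.01953 × 22.0) = 1 − e^(−3.436) = 1 − 0.03218 ≈ 0.968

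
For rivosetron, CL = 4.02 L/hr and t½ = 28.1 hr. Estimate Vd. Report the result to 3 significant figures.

163 L

k = ln 2 / t½ = ln 2 / 28.1 = 0.02467 hr⁻¹
V = CL / k = 4.02 / 0.02467 ≈ 163 L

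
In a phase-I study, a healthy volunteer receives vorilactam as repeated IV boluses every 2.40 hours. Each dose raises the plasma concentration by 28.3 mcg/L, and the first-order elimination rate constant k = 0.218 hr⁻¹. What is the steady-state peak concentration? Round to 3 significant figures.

69.5 mcg/L

Fraction remaining after one interval: e^(−kτ) = e^(−0.2180 × 2.40) = 0.5926
R = 1 / (1 − 0.5926) = 2.455
Css,max = 28.3 × 2.455 ≈ 69.5 mcg/L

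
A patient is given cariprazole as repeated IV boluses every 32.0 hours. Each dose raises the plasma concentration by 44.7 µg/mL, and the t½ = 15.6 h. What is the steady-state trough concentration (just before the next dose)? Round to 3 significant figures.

14.2 µg/mL

k = ln 2 / 15.6 = 0.04443 h⁻¹
Fraction remaining after one interval: e^(−kτ) = e^(−0.04443 × 32.0) = 0.2413
R = 1 / (1 − 0.2413) = 1.318
Css,max = 44.7 × 1.318 = 58.91 µg/mL
Css,min = Css,max × e^(−kτ) = 58.91 × 0.2413 ≈ 14.2 µg/mL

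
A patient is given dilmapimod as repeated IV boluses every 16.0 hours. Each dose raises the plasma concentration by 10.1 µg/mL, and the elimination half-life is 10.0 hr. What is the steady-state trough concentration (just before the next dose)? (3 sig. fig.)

4.97 µg/mL

k = ln 2 / 10.0 = 0.06931 hr⁻¹
Fraction remaining after one interval: e^(−kτ) = e^(−0.06931 × 16.0) = 0.3299
R = 1 / (1 − 0.3299) = 1.492
Css,max = 10.1 × 1.492 = 15.07 µg/mL
Css,min = Css,max × e^(−kτ) = 15.07 × 0.3299 ≈ 4.97 µg/mL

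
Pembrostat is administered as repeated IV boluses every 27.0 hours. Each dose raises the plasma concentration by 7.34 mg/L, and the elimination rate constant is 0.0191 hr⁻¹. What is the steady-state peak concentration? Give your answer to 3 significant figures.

Fraction remaining after one interval: e^(−kτ) = e^(−0.01910 × 27.0) = 0.5971
R = 1 / (1 − 0.5971) = 2.482
Css,max = 7.34 × 2.482 ≈ 18.2 mg/L

18.2 mg/L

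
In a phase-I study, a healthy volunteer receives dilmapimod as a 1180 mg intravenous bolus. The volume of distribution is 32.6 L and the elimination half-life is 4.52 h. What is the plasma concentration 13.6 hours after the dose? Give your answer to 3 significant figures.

4.50 µg/mL

C₀ = dose / V = 1180 / 32.6 = 36.20 µg/mL
k = ln 2 / 4.52 = 0.1534 h⁻¹
C(t) = C₀ e^(−kt) = 36.20 × e^(−0.1534 × 13.6) = 36.20 × e^(−2.086) = 36.20 × 0.1242 ≈ 4.50 µg/mL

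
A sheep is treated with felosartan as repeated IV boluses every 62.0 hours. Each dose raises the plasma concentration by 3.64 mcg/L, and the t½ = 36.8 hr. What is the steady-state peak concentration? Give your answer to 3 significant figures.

k = ln 2 / 36.8 = 0.01884 hr⁻¹
Fraction remaining after one interval: e^(−kτ) = e^(−0.01884 × 62.0) = 0.3110
R = 1 / (1 − 0.3110) = 1.451
Css,max = 3.64 × 1.451 ≈ 5.28 mcg/L

5.28 mcg/L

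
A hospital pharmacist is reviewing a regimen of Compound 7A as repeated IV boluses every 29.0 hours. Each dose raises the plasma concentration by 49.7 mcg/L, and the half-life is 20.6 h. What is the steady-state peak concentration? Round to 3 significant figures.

79.8 mcg/L

k = ln 2 / 20.6 = 0.03365 h⁻¹
Fraction remaining after one interval: e^(−kτ) = e^(−0.03365 × 29.0) = 0.3769
R = 1 / (1 − 0.3769) = 1.605
Css,max = 49.7 × 1.605 ≈ 79.8 mcg/L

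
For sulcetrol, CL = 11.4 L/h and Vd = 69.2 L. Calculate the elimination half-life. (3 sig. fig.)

4.21 hours

k = CL / V = 11.4 / 69.2 = 0.1647 h⁻¹
t½ = ln 2 / k = ln 2 / 0.1647 ≈ 4.21 hours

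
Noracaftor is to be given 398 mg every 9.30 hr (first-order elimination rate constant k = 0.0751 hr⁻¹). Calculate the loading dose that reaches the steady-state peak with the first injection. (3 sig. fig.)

Accumulation ratio R = 1 / (1 − e^(−kτ)) = 1 / (1 − e^(−0.07510×9.30)) = 1 / (1 − 0.4974) = 1.990
Loading dose = maintenance dose × R = 398 × 1.990 ≈ 792 mg

792 mg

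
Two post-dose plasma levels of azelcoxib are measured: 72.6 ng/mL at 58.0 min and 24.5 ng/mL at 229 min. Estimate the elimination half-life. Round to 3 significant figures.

109 minutes

k = ln(C₁/C₂) / (t₂ − t₁) = ln(72.6/24.5) / (229 − 58.0)
  = 1.086 / 171.0 = 0.006353 min⁻¹
t½ = ln 2 / k = ln 2 / 0.006353 ≈ 109 minutes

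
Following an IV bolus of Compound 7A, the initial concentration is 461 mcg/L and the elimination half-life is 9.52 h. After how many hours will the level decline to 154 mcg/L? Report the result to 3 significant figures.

15.1 hours

k = ln 2 / 9.52 = 0.07281 h⁻¹
C(t) = C₀ e^(−kt)  ⇒  t = ln(C₀/C) / k
t = ln(461/154) / 0.07281 = 1.096 / 0.07281 ≈ 15.1 hours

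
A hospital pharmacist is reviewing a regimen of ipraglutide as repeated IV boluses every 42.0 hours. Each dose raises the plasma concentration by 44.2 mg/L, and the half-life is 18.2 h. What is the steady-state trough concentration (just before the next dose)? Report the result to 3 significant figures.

11.2 mg/L

k = ln 2 / 18.2 = 0.03809 h⁻¹
Fraction remaining after one interval: e^(−kτ) = e^(−0.03809 × 42.0) = 0.2020
R = 1 / (1 − 0.2020) = 1.253
Css,max = 44.2 × 1.253 = 55.39 mg/L
Css,min = Css,max × e^(−kτ) = 55.39 × 0.2020 ≈ 11.2 mg/L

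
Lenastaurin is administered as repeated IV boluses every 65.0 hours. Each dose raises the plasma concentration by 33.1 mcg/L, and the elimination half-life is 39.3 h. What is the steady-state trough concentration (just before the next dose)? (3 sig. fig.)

15.4 mcg/L

k = ln 2 / 39.3 = 0.01764 h⁻¹
Fraction remaining after one interval: e^(−kτ) = e^(−0.01764 × 65.0) = 0.3178
R = 1 / (1 − 0.3178) = 1.466
Css,max = 33.1 × 1.466 = 48.52 mcg/L
Css,min = Css,max × e^(−kτ) = 48.52 × 0.3178 ≈ 15.4 mcg/L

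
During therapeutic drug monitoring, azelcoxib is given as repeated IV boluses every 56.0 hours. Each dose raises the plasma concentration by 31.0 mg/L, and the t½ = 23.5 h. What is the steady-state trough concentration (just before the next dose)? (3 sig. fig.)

k = ln 2 / 23.5 = 0.02950 h⁻¹
Fraction remaining after one interval: e^(−kτ) = e^(−0.02950 × 56.0) = 0.1917
R = 1 / (1 − 0.1917) = 1.237
Css,max = 31.0 × 1.237 = 38.35 mg/L
Css,min = Css,max × e^(−kτ) = 38.35 × 0.1917 ≈ 7.35 mg/L

7.35 mg/L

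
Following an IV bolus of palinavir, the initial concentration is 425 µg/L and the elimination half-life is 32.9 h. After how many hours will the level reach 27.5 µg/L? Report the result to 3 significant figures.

k = ln 2 / 32.9 = 0.02107 h⁻¹
C(t) = C₀ e^(−kt)  ⇒  t = ln(C₀/C) / k
t = ln(425/27.5) / 0.02107 = 2.738 / 0.02107 ≈ 130 hours

130 hours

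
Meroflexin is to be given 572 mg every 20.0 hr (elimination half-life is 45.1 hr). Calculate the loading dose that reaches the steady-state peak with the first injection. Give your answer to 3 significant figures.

2160 mg

k = ln 2 / 45.1 = 0.01537 hr⁻¹
Accumulation ratio R = 1 / (1 − e^(−kτ)) = 1 / (1 − e^(−0.01537×20.0)) = 1 / (1 − 0.7354) = 3.779
Loading dose = maintenance dose × R = 572 × 3.779 ≈ 2160 mg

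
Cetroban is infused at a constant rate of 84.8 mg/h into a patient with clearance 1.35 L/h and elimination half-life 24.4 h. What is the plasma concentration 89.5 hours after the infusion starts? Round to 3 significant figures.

57.9 mg/L

Css = rate / CL = 84.8 / 1.35 = 62.81 mg/L
k = ln 2 / 24.4 = 0.02841 h⁻¹
C(t) = Css (1 − e^(−kt)) = 62.81 × (1 − e^(−2.542)) = 62.81 × 0.9213 ≈ 57.9 mg/L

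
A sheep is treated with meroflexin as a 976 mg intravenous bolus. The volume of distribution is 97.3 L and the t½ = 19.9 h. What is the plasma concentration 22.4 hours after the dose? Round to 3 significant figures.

4.60 mg/L

C₀ = dose / V = 976 / 97.3 = 10.03 mg/L
k = ln 2 / 19.9 = 0.03483 h⁻¹
C(t) = C₀ e^(−kt) = 10.03 × e^(−0.03483 × 22.4) = 10.03 × e^(−0.7802) = 10.03 × 0.4583 ≈ 4.60 mg/L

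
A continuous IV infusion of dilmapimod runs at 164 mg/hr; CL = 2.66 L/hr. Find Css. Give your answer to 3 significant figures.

61.7 mg/L

Css = infusion rate / CL = 164 / 2.66 ≈ 61.7 mg/L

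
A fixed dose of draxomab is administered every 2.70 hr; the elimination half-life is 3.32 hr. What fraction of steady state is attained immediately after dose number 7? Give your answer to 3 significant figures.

k = ln 2 / 3.32 = 0.2088 hr⁻¹
f_n = 1 − e^(−nkτ) = 1 − e^(−7 × 0.2088 × 2.70) = 1 − e^(−3.946) = 1 − 0.01933 ≈ 0.981

0.981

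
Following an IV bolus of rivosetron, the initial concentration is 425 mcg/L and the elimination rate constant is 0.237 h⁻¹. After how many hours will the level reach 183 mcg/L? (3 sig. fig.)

C(t) = C₀ e^(−kt)  ⇒  t = ln(C₀/C) / k
t = ln(425/183) / 0.2370 = 0.8426 / 0.2370 ≈ 3.56 hours

3.56 hours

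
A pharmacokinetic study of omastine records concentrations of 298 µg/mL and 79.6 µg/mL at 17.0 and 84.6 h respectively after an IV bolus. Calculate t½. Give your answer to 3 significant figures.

k = ln(C₁/C₂) / (t₂ − t₁) = ln(298/79.6) / (84.6 − 17.0)
  = 1.320 / 67.60 = 0.01953 h⁻¹
t½ = ln 2 / k = ln 2 / 0.01953 ≈ 35.5 hours

35.5 hours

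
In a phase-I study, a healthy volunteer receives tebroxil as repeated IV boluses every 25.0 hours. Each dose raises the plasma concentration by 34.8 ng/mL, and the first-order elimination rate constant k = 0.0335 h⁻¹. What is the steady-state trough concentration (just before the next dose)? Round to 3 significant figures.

26.6 ng/mL

Fraction remaining after one interval: e^(−kτ) = e^(−0.03350 × 25.0) = 0.4328
R = 1 / (1 − 0.4328) = 1.763
Css,max = 34.8 × 1.763 = 61.35 ng/mL
Css,min = Css,max × e^(−kτ) = 61.35 × 0.4328 ≈ 26.6 ng/mL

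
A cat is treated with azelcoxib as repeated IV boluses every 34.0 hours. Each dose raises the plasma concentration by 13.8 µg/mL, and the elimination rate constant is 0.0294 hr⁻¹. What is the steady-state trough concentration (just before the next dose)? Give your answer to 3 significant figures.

8.04 µg/mL

Fraction remaining after one interval: e^(−kτ) = e^(−0.02940 × 34.0) = 0.3680
R = 1 / (1 − 0.3680) = 1.582
Css,max = 13.8 × 1.582 = 21.84 µg/mL
Css,min = Css,max × e^(−kτ) = 21.84 × 0.3680 ≈ 8.04 µg/mL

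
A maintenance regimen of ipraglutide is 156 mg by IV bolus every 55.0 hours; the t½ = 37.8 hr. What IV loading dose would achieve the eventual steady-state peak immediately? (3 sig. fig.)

246 mg

k = ln 2 / 37.8 = 0.01834 hr⁻¹
Accumulation ratio R = 1 / (1 − e^(−kτ)) = 1 / (1 − e^(−0.01834×55.0)) = 1 / (1 − 0.3647) = 1.574
Loading dose = maintenance dose × R = 156 × 1.574 ≈ 246 mg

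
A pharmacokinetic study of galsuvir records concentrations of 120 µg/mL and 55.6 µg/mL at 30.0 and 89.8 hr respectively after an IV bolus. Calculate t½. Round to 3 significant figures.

k = ln(C₁/C₂) / (t₂ − t₁) = ln(120/55.6) / (89.8 − 30.0)
  = 0.7693 / 59.80 = 0.01286 hr⁻¹
t½ = ln 2 / k = ln 2 / 0.01286 ≈ 53.9 hours

53.9 hours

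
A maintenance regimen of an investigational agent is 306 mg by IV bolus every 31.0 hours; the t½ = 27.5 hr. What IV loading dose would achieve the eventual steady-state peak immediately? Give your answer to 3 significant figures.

564 mg

k = ln 2 / 27.5 = 0.02521 hr⁻¹
Accumulation ratio R = 1 / (1 − e^(−kτ)) = 1 / (1 − e^(−0.02521×31.0)) = 1 / (1 − 0.4578) = 1.844
Loading dose = maintenance dose × R = 306 × 1.844 ≈ 564 mg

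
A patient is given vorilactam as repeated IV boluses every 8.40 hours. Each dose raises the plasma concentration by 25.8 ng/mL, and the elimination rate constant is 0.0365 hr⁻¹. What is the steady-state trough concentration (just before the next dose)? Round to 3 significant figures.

71.9 ng/mL

Fraction remaining after one interval: e^(−kτ) = e^(−0.03650 × 8.40) = 0.7359
R = 1 / (1 − 0.7359) = 3.787
Css,max = 25.8 × 3.787 = 97.71 ng/mL
Css,min = Css,max × e^(−kτ) = 97.71 × 0.7359 ≈ 71.9 ng/mL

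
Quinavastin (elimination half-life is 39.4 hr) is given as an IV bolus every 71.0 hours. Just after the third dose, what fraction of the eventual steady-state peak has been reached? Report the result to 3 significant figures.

0.976

k = ln 2 / 39.4 = 0.01759 hr⁻¹
f_n = 1 − e^(−nkτ) = 1 − e^(−3 × 0.01759 × 71.0) = 1 − e^(−3.747) = 1 − 0.02358 ≈ 0.976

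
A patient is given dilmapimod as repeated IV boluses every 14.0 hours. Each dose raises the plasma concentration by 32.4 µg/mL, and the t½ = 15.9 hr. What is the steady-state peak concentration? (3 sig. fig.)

k = ln 2 / 15.9 = 0.04359 hr⁻¹
Fraction remaining after one interval: e^(−kτ) = e^(−0.04359 × 14.0) = 0.5432
R = 1 / (1 − 0.5432) = 2.189
Css,max = 32.4 × 2.189 ≈ 70.9 µg/mL

70.9 µg/mL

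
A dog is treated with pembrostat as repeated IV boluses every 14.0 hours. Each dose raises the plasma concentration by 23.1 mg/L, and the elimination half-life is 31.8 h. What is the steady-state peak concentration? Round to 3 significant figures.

k = ln 2 / 31.8 = 0.02180 h⁻¹
Fraction remaining after one interval: e^(−kτ) = e^(−0.02180 × 14.0) = 0.7370
R = 1 / (1 − 0.7370) = 3.802
Css,max = 23.1 × 3.802 ≈ 87.8 mg/L

87.8 mg/L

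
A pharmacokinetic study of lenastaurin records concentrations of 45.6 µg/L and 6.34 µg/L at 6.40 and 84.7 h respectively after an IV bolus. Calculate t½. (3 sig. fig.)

27.5 hours

k = ln(C₁/C₂) / (t₂ − t₁) = ln(45.6/6.34) / (84.7 − 6.40)
  = 1.973 / 78.30 = 0.02520 h⁻¹
t½ = ln 2 / k = ln 2 / 0.02520 ≈ 27.5 hours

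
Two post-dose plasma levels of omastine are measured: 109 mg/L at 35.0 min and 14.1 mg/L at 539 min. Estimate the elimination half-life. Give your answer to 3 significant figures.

k = ln(C₁/C₂) / (t₂ − t₁) = ln(109/14.1) / (539 − 35.0)
  = 2.045 / 504.0 = 0.004058 min⁻¹
t½ = ln 2 / k = ln 2 / 0.004058 ≈ 171 minutes

171 minutes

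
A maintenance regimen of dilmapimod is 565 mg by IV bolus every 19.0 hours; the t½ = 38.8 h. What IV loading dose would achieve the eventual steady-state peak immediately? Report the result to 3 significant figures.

k = ln 2 / 38.8 = 0.01786 h⁻¹
Accumulation ratio R = 1 / (1 − e^(−kτ)) = 1 / (1 − e^(−0.01786×19.0)) = 1 / (1 − 0.7122) = 3.474
Loading dose = maintenance dose × R = 565 × 3.474 ≈ 1960 mg

1960 mg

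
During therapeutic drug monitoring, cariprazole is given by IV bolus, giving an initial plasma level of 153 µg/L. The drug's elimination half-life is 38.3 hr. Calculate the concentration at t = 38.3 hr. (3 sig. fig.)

76.5 µg/L

k = ln 2 / 38.3 = 0.01810 hr⁻¹
C(t) = C₀ e^(−kt) = 153 × e^(−0.01810 × 38.3) = 153 × e^(−0.6931) = 153 × 0.5000 ≈ 76.5 µg/L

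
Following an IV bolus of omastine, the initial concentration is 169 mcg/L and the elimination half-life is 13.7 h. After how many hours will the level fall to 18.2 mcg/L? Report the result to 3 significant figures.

k = ln 2 / 13.7 = 0.05059 h⁻¹
C(t) = C₀ e^(−kt)  ⇒  t = ln(C₀/C) / k
t = ln(169/18.2) / 0.05059 = 2.228 / 0.05059 ≈ 44.0 hours

44.0 hours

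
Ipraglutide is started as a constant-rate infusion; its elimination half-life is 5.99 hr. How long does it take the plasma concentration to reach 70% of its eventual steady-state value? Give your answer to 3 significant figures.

10.4 hours

k = ln 2 / 5.99 = 0.1157 hr⁻¹
f = 1 − e^(−kt)  ⇒  t = −ln(1 − f) / k
t = −ln(1 − 0.7) / 0.1157 = 1.204 / 0.1157 ≈ 10.4 hours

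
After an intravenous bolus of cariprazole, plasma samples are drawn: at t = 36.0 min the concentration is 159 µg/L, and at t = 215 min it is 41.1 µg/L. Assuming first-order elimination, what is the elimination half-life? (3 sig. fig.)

k = ln(C₁/C₂) / (t₂ − t₁) = ln(159/41.1) / (215 − 36.0)
  = 1.353 / 179.0 = 0.007558 min⁻¹
t½ = ln 2 / k = ln 2 / 0.007558 ≈ 91.7 minutes

91.7 minutes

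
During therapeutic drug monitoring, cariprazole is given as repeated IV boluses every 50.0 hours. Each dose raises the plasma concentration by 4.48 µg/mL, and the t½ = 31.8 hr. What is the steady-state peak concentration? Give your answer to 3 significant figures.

6.75 µg/mL

k = ln 2 / 31.8 = 0.02180 hr⁻¹
Fraction remaining after one interval: e^(−kτ) = e^(−0.02180 × 50.0) = 0.3363
R = 1 / (1 − 0.3363) = 1.507
Css,max = 4.48 × 1.507 ≈ 6.75 µg/mL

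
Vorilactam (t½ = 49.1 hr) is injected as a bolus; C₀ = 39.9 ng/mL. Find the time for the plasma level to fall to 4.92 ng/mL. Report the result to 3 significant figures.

148 hours

k = ln 2 / 49.1 = 0.01412 hr⁻¹
C(t) = C₀ e^(−kt)  ⇒  t = ln(C₀/C) / k
t = ln(39.9/4.92) / 0.01412 = 2.093 / 0.01412 ≈ 148 hours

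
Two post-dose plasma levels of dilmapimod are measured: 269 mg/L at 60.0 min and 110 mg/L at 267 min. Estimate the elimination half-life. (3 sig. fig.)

160 minutes

k = ln(C₁/C₂) / (t₂ − t₁) = ln(269/110) / (267 − 60.0)
  = 0.8942 / 207.0 = 0.004320 min⁻¹
t½ = ln 2 / k = ln 2 / 0.004320 ≈ 160 minutes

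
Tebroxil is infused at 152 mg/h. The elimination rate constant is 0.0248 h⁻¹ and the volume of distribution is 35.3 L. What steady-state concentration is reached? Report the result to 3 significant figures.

174 µg/mL

CL = k · V = 0.0248 × 35.3 = 0.8754 L/h
Css = rate / CL = 152 / 0.8754 ≈ 174 µg/mL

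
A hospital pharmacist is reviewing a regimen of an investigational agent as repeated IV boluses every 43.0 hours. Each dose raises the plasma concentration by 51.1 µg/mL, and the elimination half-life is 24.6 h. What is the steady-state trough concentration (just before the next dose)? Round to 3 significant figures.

21.7 µg/mL

k = ln 2 / 24.6 = 0.02818 h⁻¹
Fraction remaining after one interval: e^(−kτ) = e^(−0.02818 × 43.0) = 0.2977
R = 1 / (1 − 0.2977) = 1.424
Css,max = 51.1 × 1.424 = 72.76 µg/mL
Css,min = Css,max × e^(−kτ) = 72.76 × 0.2977 ≈ 21.7 µg/mL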